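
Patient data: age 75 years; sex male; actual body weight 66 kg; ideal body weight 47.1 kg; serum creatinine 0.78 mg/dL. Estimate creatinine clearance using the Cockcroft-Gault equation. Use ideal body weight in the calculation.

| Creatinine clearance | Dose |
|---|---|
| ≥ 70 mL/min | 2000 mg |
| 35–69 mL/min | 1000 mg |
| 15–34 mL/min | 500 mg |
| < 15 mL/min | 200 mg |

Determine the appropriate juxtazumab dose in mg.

CrCl = (140 − 75) × 47.1 / (72 × 0.78) = 3061.5 / 56.16 ≈ 54.5 mL/min
CrCl ≈ 55 mL/min → bracket 35–69 mL/min.
Dose for this bracket: 1000 mg.

1000 mg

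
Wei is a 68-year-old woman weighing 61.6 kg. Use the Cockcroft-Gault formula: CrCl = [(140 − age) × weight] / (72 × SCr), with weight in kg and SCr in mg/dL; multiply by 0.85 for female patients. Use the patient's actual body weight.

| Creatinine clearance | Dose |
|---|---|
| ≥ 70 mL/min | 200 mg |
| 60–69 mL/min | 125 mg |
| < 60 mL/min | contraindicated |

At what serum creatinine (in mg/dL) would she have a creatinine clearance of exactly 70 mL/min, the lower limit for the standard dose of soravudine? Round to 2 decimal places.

0.75 mg/dL

Standard dose requires CrCl ≥ 70 mL/min.
Set (140 − 68) × 61.6 × 0.85 / (72 × SCr) = 70
SCr = (140 − 68) × 61.6 × 0.85 / (72 × 70) = 0.748 mg/dL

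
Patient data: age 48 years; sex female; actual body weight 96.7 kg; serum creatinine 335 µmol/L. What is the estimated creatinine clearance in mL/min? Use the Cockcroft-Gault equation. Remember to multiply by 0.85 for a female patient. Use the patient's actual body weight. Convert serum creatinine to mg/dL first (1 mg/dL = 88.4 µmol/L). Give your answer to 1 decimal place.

SCr = 335 / 88.4 = 3.79 mg/dL
CrCl = (140 − 48) × 96.7 / (72 × 3.79) × 0.85 = 8896.4 / 272.88 × 0.85 ≈ 27.7 mL/min

27.7 mL/min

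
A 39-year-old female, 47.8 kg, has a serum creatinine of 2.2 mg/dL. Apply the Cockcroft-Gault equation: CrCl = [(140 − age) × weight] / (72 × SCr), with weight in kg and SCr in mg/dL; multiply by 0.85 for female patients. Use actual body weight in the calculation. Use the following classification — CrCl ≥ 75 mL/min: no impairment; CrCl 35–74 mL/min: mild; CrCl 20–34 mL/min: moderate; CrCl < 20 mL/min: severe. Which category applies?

CrCl = (140 − 39) × 47.8 / (72 × 2.2) × 0.85 = 4827.8 / 158.40 × 0.85 ≈ 25.9 mL/min
26 mL/min falls in the 'moderate' range.

moderate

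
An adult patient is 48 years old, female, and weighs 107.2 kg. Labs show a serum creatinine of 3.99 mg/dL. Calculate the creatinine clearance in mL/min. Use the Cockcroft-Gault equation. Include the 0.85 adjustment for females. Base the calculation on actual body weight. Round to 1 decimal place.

CrCl = (140 − 48) × 107.2 / (72 × 3.99) × 0.85 = 9862.4 / 287.28 × 0.85 ≈ 29.2 mL/min

29.2 mL/min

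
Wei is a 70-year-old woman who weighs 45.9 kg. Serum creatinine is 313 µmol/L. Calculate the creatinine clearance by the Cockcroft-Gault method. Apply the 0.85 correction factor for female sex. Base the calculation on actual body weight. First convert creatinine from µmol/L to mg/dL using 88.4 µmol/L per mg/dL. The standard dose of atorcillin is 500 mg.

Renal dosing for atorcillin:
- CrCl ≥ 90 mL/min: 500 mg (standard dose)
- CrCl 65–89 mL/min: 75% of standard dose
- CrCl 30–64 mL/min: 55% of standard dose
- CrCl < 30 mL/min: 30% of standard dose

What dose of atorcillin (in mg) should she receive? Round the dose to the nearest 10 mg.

150 mg

SCr = 313 / 88.4 = 3.541 mg/dL
CrCl = (140 − 70) × 45.9 / (72 × 3.541) × 0.85 = 3213.0 / 254.95 × 0.85 ≈ 10.7 mL/min
CrCl ≈ 11 mL/min → bracket < 30 mL/min.
30% of 500 mg = 150 mg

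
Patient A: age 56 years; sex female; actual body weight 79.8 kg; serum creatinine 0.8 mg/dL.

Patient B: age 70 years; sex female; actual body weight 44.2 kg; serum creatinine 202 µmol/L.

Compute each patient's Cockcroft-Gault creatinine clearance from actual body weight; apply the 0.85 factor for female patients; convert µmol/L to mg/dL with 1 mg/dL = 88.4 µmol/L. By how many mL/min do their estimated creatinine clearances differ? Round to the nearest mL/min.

Patient A: CrCl = (140 − 56) × 79.8 / (72 × 0.8) × 0.85 = 6703.2 / 57.60 × 0.85 ≈ 98.9 mL/min
Patient B: SCr = 202 / 88.4 = 2.285 mg/dL
Patient B: CrCl = (140 − 70) × 44.2 / (72 × 2.285) × 0.85 = 3094.0 / 164.52 × 0.85 ≈ 16.0 mL/min
|98.9 − 16.0| = 82.9 mL/min

83 mL/min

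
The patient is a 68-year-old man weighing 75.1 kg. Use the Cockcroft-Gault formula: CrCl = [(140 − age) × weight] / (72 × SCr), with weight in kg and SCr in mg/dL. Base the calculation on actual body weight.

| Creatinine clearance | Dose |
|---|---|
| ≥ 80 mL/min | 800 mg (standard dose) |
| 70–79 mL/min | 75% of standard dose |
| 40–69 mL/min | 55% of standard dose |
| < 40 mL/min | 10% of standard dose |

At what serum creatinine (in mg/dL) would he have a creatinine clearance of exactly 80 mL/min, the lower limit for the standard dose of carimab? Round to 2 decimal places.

Standard dose requires CrCl ≥ 80 mL/min.
Set (140 − 68) × 75.1 / (72 × SCr) = 80
SCr = (140 − 68) × 75.1 / (72 × 80) = 0.939 mg/dL

0.94 mg/dL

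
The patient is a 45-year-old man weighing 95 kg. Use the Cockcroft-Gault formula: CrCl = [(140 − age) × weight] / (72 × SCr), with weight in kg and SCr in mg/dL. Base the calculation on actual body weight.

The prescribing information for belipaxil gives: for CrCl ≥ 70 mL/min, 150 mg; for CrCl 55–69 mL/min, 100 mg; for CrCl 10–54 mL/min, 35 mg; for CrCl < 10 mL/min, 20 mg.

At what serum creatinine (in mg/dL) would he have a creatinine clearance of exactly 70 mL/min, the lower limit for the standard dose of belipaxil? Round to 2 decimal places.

Standard dose requires CrCl ≥ 70 mL/min.
Set (140 − 45) × 95 / (72 × SCr) = 70
SCr = (140 − 45) × 95 / (72 × 70) = 1.791 mg/dL

1.79 mg/dL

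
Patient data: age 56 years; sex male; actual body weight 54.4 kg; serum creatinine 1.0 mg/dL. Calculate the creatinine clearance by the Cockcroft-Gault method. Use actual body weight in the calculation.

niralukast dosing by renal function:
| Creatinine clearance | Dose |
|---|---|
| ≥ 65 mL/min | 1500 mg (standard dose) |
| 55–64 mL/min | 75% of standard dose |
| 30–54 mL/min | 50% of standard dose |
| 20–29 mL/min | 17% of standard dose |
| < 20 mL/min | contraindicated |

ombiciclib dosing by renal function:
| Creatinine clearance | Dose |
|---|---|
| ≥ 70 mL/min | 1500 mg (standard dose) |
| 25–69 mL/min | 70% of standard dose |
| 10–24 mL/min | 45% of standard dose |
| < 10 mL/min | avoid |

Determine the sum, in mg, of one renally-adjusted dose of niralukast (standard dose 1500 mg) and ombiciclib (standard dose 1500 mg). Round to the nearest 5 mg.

2175 mg

CrCl = (140 − 56) × 54.4 / (72 × 1) = 4569.6 / 72.00 ≈ 63.5 mL/min
CrCl ≈ 63 mL/min.
niralukast: 55–64 mL/min → 75% of 1500 mg = 1125 mg.
ombiciclib: 25–69 mL/min → 70% of 1500 mg = 1050 mg.
Total = 1125 + 1050 = 2175 mg.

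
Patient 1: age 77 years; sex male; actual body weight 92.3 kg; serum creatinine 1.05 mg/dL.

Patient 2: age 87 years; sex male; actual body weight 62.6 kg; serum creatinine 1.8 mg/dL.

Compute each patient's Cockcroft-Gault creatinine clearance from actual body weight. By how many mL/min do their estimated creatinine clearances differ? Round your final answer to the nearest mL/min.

51 mL/min

Patient 1: CrCl = (140 − 77) × 92.3 / (72 × 1.05) = 5814.9 / 75.60 ≈ 76.9 mL/min
Patient 2: CrCl = (140 − 87) × 62.6 / (72 × 1.8) = 3317.8 / 129.60 ≈ 25.6 mL/min
|76.9 − 25.6| = 51.3 mL/min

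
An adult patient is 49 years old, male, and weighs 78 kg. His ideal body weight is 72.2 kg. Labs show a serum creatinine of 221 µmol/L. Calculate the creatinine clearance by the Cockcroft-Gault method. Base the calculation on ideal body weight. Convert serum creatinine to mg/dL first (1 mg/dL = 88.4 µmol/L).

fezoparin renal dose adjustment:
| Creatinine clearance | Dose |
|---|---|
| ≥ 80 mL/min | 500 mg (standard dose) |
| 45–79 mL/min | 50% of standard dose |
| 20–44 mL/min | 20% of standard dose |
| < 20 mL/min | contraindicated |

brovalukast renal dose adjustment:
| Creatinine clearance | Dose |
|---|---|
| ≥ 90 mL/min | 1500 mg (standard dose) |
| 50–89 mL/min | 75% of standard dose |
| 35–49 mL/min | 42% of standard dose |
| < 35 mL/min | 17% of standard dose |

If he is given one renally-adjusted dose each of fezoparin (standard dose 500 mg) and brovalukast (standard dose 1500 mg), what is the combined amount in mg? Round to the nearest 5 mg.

730 mg

SCr = 221 / 88.4 = 2.5 mg/dL
CrCl = (140 − 49) × 72.2 / (72 × 2.5) = 6570.2 / 180.00 ≈ 36.5 mL/min
CrCl ≈ 37 mL/min.
fezoparin: 20–44 mL/min → 20% of 500 mg = 100 mg.
brovalukast: 35–49 mL/min → 42% of 1500 mg = 630 mg.
Total = 100 + 630 = 730 mg.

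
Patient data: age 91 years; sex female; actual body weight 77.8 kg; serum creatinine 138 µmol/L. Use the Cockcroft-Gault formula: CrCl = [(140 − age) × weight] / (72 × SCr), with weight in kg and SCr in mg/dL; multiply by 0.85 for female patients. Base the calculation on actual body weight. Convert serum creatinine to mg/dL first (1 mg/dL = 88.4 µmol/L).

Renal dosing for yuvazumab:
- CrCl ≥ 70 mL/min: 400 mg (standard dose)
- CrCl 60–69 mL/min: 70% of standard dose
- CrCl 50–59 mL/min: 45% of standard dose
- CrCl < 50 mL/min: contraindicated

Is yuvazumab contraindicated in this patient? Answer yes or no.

SCr = 138 / 88.4 = 1.561 mg/dL
CrCl = (140 − 91) × 77.8 / (72 × 1.561) × 0.85 = 3812.2 / 112.39 × 0.85 ≈ 28.8 mL/min
CrCl ≈ 29 mL/min, which is < 50 mL/min.

yes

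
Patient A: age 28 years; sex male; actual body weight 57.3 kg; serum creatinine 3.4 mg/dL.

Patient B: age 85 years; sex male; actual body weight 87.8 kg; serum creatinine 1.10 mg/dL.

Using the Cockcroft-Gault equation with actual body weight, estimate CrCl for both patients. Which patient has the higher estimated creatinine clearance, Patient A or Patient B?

Patient A: CrCl = (140 − 28) × 57.3 / (72 × 3.4) = 6417.6 / 244.80 ≈ 26.2 mL/min
Patient B: CrCl = (140 − 85) × 87.8 / (72 × 1.1) = 4829.0 / 79.20 ≈ 61.0 mL/min
26.2 vs 61.0 mL/min → Patient B is higher.

Patient B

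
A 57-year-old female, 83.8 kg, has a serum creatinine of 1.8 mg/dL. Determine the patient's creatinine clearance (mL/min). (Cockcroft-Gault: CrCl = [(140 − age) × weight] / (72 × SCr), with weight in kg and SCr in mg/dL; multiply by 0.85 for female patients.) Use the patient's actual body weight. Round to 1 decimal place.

45.6 mL/min

CrCl = (140 − 57) × 83.8 / (72 × 1.8) × 0.85 = 6955.4 / 129.60 × 0.85 ≈ 45.6 mL/min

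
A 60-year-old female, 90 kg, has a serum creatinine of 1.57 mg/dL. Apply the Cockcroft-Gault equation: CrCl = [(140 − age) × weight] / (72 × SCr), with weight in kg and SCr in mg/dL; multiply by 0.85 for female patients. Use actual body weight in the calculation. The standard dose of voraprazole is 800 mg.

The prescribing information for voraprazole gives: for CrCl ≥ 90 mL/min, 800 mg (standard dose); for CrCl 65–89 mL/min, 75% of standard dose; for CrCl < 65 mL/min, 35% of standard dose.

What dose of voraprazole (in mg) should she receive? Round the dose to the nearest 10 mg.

CrCl = (140 − 60) × 90 / (72 × 1.57) × 0.85 = 7200.0 / 113.04 × 0.85 ≈ 54.1 mL/min
CrCl ≈ 54 mL/min → bracket < 65 mL/min.
35% of 800 mg = 280 mg

280 mg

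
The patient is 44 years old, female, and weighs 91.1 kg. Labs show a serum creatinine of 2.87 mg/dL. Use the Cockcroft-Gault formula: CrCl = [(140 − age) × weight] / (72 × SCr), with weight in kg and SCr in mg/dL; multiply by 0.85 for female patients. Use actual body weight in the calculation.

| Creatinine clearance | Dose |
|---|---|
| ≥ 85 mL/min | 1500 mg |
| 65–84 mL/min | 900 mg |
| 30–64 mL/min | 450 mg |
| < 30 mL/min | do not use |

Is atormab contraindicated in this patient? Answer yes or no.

CrCl = (140 − 44) × 91.1 / (72 × 2.87) × 0.85 = 8745.6 / 206.64 × 0.85 ≈ 36.0 mL/min
CrCl ≈ 36 mL/min, which is ≥ 30 mL/min.

no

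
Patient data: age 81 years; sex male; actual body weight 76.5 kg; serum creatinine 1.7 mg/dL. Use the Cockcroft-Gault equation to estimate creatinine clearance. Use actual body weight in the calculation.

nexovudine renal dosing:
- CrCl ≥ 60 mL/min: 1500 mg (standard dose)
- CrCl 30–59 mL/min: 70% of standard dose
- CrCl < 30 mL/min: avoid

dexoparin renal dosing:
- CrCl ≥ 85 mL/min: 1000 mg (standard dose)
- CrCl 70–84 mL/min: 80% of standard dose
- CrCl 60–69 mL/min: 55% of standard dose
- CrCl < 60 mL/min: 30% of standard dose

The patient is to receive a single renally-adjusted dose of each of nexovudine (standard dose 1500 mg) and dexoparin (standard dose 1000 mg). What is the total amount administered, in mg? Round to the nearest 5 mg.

1350 mg

CrCl = (140 − 81) × 76.5 / (72 × 1.7) = 4513.5 / 122.40 ≈ 36.9 mL/min
CrCl ≈ 37 mL/min.
nexovudine: 30–59 mL/min → 70% of 1500 mg = 1050 mg.
dexoparin: < 60 mL/min → 30% of 1000 mg = 300 mg.
Total = 1050 + 300 = 1350 mg.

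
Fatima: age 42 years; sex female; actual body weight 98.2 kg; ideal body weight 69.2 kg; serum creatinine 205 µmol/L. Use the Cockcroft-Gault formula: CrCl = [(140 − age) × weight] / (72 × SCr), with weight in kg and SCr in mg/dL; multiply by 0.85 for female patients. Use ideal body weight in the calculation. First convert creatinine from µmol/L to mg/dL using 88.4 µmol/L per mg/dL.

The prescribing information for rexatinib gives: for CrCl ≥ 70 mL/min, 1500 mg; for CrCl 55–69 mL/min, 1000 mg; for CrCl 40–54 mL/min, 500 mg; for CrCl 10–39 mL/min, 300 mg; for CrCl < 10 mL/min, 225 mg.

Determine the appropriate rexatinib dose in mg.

300 mg

SCr = 205 / 88.4 = 2.319 mg/dL
CrCl = (140 − 42) × 69.2 / (72 × 2.319) × 0.85 = 6781.6 / 166.97 × 0.85 ≈ 34.5 mL/min
CrCl ≈ 35 mL/min → bracket 10–39 mL/min.
Dose for this bracket: 300 mg.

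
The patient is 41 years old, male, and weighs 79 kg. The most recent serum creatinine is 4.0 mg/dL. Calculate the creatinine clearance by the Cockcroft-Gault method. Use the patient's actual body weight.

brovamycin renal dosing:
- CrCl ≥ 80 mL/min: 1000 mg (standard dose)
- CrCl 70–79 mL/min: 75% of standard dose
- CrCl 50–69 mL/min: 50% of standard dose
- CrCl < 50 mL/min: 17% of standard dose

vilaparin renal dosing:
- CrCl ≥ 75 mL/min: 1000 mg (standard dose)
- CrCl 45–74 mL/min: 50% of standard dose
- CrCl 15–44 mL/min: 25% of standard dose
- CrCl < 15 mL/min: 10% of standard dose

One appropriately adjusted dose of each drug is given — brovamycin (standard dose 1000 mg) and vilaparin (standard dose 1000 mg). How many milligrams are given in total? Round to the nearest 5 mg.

CrCl = (140 − 41) × 79 / (72 × 4) = 7821.0 / 288.00 ≈ 27.2 mL/min
CrCl ≈ 27 mL/min.
brovamycin: < 50 mL/min → 17% of 1000 mg = 170 mg.
vilaparin: 15–44 mL/min → 25% of 1000 mg = 250 mg.
Total = 170 + 250 = 420 mg.

420 mg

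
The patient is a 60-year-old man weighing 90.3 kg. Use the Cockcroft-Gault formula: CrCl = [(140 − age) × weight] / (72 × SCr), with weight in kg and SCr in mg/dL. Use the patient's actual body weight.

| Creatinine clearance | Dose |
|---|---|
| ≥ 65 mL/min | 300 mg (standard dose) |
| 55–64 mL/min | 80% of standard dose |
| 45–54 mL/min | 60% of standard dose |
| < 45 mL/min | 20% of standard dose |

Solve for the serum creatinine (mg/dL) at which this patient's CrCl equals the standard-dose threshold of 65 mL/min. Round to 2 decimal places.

Standard dose requires CrCl ≥ 65 mL/min.
Set (140 − 60) × 90.3 / (72 × SCr) = 65
SCr = (140 − 60) × 90.3 / (72 × 65) = 1.544 mg/dL

1.54 mg/dL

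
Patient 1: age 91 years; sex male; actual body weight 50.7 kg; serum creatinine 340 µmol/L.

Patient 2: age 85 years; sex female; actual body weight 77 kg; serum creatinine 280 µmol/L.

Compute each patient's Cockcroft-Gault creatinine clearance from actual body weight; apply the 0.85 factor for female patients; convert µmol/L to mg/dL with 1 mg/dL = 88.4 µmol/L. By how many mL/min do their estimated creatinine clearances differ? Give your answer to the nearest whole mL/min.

7 mL/min

Patient 1: SCr = 340 / 88.4 = 3.846 mg/dL
Patient 1: CrCl = (140 − 91) × 50.7 / (72 × 3.846) = 2484.3 / 276.91 ≈ 9.0 mL/min
Patient 2: SCr = 280 / 88.4 = 3.167 mg/dL
Patient 2: CrCl = (140 − 85) × 77 / (72 × 3.167) × 0.85 = 4235.0 / 228.02 × 0.85 ≈ 15.8 mL/min
|9.0 − 15.8| = 6.8 mL/min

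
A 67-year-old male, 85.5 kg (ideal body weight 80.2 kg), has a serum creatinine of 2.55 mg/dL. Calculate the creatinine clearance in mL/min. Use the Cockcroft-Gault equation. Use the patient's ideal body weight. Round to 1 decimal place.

CrCl = (140 − 67) × 80.2 / (72 × 2.55) = 5854.6 / 183.60 ≈ 31.9 mL/min

31.9 mL/min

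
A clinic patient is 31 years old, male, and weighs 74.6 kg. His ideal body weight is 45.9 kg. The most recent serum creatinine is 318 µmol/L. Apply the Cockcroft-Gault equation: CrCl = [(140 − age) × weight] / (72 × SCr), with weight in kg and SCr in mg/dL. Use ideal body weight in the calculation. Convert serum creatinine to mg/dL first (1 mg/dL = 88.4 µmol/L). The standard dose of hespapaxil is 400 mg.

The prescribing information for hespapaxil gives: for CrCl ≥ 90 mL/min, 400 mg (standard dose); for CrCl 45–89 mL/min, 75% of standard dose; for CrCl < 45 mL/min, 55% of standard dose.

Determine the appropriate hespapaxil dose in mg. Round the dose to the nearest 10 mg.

220 mg

SCr = 318 / 88.4 = 3.597 mg/dL
CrCl = (140 − 31) × 45.9 / (72 × 3.597) = 5003.1 / 258.98 ≈ 19.3 mL/min
CrCl ≈ 19 mL/min → bracket < 45 mL/min.
55% of 400 mg = 220 mg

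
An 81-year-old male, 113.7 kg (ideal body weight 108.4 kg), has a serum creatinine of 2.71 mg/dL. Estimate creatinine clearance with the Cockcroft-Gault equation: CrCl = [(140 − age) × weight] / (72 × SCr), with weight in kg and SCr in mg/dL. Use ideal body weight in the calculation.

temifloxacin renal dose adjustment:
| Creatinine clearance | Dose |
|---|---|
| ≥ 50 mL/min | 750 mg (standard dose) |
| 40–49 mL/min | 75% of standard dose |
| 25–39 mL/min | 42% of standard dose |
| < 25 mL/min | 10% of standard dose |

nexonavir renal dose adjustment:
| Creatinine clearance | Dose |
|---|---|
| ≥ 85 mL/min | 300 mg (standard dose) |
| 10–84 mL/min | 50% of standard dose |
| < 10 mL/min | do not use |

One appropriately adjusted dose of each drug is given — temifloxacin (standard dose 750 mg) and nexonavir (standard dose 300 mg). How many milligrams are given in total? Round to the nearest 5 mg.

CrCl = (140 − 81) × 108.4 / (72 × 2.71) = 6395.6 / 195.12 ≈ 32.8 mL/min
CrCl ≈ 33 mL/min.
temifloxacin: 25–39 mL/min → 42% of 750 mg = 315 mg.
nexonavir: 10–84 mL/min → 50% of 300 mg = 150 mg.
Total = 315 + 150 = 465 mg.

465 mg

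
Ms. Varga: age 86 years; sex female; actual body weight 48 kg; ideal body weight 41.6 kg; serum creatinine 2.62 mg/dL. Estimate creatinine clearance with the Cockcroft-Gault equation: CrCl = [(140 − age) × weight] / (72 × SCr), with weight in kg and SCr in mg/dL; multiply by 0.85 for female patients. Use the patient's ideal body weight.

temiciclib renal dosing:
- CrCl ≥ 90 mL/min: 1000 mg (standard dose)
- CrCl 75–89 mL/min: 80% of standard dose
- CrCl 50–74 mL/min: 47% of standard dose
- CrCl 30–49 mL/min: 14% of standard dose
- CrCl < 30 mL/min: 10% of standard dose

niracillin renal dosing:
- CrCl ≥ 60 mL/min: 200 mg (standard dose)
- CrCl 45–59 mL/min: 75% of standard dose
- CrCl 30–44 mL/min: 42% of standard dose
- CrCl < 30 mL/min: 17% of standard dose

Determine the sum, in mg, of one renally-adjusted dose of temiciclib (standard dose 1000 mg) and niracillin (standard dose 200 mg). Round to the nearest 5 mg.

135 mg

CrCl = (140 − 86) × 41.6 / (72 × 2.62) × 0.85 = 2246.4 / 188.64 × 0.85 ≈ 10.1 mL/min
CrCl ≈ 10 mL/min.
temiciclib: < 30 mL/min → 10% of 1000 mg = 100 mg.
niracillin: < 30 mL/min → 17% of 200 mg = 34 mg.
Total = 100 + 34 = 134 mg.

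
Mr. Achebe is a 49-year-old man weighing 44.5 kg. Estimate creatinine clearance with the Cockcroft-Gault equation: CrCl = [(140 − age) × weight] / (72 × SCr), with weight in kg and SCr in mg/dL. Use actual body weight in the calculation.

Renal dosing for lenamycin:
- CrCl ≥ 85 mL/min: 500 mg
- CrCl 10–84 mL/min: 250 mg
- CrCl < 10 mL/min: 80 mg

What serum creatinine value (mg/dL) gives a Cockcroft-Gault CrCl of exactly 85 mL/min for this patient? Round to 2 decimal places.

Standard dose requires CrCl ≥ 85 mL/min.
Set (140 − 49) × 44.5 / (72 × SCr) = 85
SCr = (140 − 49) × 44.5 / (72 × 85) = 0.662 mg/dL

0.66 mg/dL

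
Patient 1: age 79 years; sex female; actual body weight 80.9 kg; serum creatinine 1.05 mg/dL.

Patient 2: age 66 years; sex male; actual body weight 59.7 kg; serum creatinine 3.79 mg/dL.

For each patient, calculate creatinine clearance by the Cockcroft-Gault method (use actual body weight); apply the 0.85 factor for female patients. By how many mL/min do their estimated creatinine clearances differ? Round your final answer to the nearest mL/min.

39 mL/min

Patient 1: CrCl = (140 − 79) × 80.9 / (72 × 1.05) × 0.85 = 4934.9 / 75.60 × 0.85 ≈ 55.5 mL/min
Patient 2: CrCl = (140 − 66) × 59.7 / (72 × 3.79) = 4417.8 / 272.88 ≈ 16.2 mL/min
|55.5 − 16.2| = 39.3 mL/min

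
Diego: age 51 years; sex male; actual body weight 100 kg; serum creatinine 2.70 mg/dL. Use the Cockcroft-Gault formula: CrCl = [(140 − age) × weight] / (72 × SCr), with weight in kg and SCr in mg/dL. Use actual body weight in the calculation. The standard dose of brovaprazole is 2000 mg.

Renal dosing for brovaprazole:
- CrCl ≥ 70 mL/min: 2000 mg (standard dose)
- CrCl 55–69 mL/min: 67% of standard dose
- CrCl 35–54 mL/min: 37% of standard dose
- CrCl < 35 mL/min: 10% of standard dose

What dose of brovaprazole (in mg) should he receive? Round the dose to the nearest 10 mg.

CrCl = (140 − 51) × 100 / (72 × 2.7) = 8900.0 / 194.40 ≈ 45.8 mL/min
CrCl ≈ 46 mL/min → bracket 35–54 mL/min.
37% of 2000 mg = 740 mg

740 mg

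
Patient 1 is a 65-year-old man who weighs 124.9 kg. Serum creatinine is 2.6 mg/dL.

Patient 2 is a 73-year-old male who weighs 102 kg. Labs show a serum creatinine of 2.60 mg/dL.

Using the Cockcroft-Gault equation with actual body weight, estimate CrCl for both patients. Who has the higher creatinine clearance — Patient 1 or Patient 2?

Patient 1

Patient 1: CrCl = (140 − 65) × 124.9 / (72 × 2.6) = 9367.5 / 187.20 ≈ 50.0 mL/min
Patient 2: CrCl = (140 − 73) × 102 / (72 × 2.6) = 6834.0 / 187.20 ≈ 36.5 mL/min
50.0 vs 36.5 mL/min → Patient 1 is higher.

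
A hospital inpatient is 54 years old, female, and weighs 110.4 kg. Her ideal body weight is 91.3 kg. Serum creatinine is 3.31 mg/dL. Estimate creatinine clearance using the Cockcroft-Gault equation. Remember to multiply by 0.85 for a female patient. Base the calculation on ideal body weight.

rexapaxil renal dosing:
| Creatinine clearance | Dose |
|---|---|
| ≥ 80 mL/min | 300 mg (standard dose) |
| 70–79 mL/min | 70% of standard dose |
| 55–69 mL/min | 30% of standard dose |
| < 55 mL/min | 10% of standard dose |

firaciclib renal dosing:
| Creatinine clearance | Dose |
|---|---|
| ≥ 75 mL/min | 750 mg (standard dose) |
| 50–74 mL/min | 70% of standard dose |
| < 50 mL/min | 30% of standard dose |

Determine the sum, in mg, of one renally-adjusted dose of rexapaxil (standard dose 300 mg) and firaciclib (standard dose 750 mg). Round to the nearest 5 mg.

CrCl = (140 − 54) × 91.3 / (72 × 3.31) × 0.85 = 7851.8 / 238.32 × 0.85 ≈ 28.0 mL/min
CrCl ≈ 28 mL/min.
rexapaxil: < 55 mL/min → 10% of 300 mg = 30 mg.
firaciclib: < 50 mL/min → 30% of 750 mg = 225 mg.
Total = 30 + 225 = 255 mg.

255 mg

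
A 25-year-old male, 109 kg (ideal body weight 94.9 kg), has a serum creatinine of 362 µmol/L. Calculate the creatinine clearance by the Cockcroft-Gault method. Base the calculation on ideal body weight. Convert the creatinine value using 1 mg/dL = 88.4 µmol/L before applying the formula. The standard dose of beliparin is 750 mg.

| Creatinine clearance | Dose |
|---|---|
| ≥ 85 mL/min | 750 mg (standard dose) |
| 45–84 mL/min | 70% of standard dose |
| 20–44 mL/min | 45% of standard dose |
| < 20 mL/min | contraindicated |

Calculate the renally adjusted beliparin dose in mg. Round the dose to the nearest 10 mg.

SCr = 362 / 88.4 = 4.095 mg/dL
CrCl = (140 − 25) × 94.9 / (72 × 4.095) = 10913.5 / 294.84 ≈ 37.0 mL/min
CrCl ≈ 37 mL/min → bracket 20–44 mL/min.
45% of 750 mg = 337.5 mg → 340 mg

340 mg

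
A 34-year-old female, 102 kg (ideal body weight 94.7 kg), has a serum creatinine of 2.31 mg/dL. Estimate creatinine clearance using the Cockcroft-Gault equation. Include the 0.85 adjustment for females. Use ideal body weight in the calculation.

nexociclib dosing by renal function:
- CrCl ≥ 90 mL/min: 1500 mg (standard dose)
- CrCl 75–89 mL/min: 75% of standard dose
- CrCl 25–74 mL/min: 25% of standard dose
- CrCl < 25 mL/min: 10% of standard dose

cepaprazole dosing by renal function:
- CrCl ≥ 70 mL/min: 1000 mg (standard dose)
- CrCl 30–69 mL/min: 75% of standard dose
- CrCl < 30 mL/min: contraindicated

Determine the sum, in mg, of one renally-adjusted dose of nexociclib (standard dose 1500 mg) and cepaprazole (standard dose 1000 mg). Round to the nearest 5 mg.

CrCl = (140 − 34) × 94.7 / (72 × 2.31) × 0.85 = 10038.2 / 166.32 × 0.85 ≈ 51.3 mL/min
CrCl ≈ 51 mL/min.
nexociclib: 25–74 mL/min → 25% of 1500 mg = 375 mg.
cepaprazole: 30–69 mL/min → 75% of 1000 mg = 750 mg.
Total = 375 + 750 = 1125 mg.

1125 mg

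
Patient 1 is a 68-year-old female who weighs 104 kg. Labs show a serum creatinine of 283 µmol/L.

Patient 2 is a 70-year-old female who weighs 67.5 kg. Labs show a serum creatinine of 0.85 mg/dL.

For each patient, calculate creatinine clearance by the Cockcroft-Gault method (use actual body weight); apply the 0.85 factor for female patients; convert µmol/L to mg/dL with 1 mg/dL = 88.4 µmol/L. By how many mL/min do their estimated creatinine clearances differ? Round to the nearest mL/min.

Patient 1: SCr = 283 / 88.4 = 3.201 mg/dL
Patient 1: CrCl = (140 − 68) × 104 / (72 × 3.201) × 0.85 = 7488.0 / 230.47 × 0.85 ≈ 27.6 mL/min
Patient 2: CrCl = (140 − 70) × 67.5 / (72 × 0.85) × 0.85 = 4725.0 / 61.20 × 0.85 ≈ 65.6 mL/min
|27.6 − 65.6| = 38.0 mL/min

38 mL/min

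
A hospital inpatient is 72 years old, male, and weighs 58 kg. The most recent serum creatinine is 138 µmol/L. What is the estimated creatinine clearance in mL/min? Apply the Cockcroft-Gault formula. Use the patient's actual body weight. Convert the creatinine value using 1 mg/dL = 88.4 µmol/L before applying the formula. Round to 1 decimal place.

SCr = 138 / 88.4 = 1.561 mg/dL
CrCl = (140 − 72) × 58 / (72 × 1.561) = 3944.0 / 112.39 ≈ 35.1 mL/min

35.1 mL/min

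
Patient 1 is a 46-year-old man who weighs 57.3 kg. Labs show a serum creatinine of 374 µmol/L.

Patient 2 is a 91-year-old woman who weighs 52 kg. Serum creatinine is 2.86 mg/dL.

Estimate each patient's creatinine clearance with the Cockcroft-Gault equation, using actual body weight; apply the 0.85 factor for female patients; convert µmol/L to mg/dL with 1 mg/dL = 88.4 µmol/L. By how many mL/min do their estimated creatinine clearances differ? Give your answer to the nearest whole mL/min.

7 mL/min

Patient 1: SCr = 374 / 88.4 = 4.231 mg/dL
Patient 1: CrCl = (140 − 46) × 57.3 / (72 × 4.231) = 5386.2 / 304.63 ≈ 17.7 mL/min
Patient 2: CrCl = (140 − 91) × 52 / (72 × 2.86) × 0.85 = 2548.0 / 205.92 × 0.85 ≈ 10.5 mL/min
|17.7 − 10.5| = 7.2 mL/min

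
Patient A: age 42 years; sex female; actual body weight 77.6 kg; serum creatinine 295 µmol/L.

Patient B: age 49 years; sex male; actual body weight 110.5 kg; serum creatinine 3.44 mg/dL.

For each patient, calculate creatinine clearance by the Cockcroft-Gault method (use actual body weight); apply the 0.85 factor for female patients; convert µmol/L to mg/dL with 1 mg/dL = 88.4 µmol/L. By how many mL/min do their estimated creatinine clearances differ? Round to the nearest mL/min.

Patient A: SCr = 295 / 88.4 = 3.337 mg/dL
Patient A: CrCl = (140 − 42) × 77.6 / (72 × 3.337) × 0.85 = 7604.8 / 240.26 × 0.85 ≈ 26.9 mL/min
Patient B: CrCl = (140 − 49) × 110.5 / (72 × 3.44) = 10055.5 / 247.68 ≈ 40.6 mL/min
|26.9 − 40.6| = 13.7 mL/min

14 mL/min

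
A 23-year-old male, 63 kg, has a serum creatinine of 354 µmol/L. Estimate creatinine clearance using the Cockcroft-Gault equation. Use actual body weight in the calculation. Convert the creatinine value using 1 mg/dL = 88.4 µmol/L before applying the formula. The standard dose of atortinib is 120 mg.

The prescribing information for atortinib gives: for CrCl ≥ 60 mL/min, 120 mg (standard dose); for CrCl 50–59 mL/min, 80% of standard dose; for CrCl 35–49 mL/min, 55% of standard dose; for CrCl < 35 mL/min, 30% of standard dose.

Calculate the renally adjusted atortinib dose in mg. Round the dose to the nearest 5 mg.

SCr = 354 / 88.4 = 4.005 mg/dL
CrCl = (140 − 23) × 63 / (72 × 4.005) = 7371.0 / 288.36 ≈ 25.6 mL/min
CrCl ≈ 26 mL/min → bracket < 35 mL/min.
30% of 120 mg = 36 mg → 35 mg

35 mg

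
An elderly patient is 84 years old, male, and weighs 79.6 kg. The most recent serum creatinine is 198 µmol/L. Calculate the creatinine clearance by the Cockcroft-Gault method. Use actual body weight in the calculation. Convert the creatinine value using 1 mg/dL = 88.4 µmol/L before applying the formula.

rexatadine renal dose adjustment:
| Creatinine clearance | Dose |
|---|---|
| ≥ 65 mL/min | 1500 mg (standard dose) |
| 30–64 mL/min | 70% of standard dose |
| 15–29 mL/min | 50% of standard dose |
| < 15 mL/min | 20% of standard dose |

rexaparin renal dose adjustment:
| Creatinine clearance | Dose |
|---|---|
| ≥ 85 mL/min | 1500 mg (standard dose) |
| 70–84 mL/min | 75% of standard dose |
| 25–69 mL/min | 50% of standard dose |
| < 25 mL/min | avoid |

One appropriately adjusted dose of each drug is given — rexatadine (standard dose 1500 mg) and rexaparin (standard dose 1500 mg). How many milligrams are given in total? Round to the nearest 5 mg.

SCr = 198 / 88.4 = 2.24 mg/dL
CrCl = (140 − 84) × 79.6 / (72 × 2.24) = 4457.6 / 161.28 ≈ 27.6 mL/min
CrCl ≈ 28 mL/min.
rexatadine: 15–29 mL/min → 50% of 1500 mg = 750 mg.
rexaparin: 25–69 mL/min → 50% of 1500 mg = 750 mg.
Total = 750 + 750 = 1500 mg.

1500 mg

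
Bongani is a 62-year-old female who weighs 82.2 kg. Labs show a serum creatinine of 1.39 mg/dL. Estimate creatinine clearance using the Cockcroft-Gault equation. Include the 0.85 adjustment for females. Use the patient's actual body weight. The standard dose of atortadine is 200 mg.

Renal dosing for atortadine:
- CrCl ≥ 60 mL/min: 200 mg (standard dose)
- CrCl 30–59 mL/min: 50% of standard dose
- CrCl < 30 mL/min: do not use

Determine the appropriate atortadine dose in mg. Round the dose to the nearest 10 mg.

CrCl = (140 − 62) × 82.2 / (72 × 1.39) × 0.85 = 6411.6 / 100.08 × 0.85 ≈ 54.5 mL/min
CrCl ≈ 54 mL/min → bracket 30–59 mL/min.
50% of 200 mg = 100 mg

100 mg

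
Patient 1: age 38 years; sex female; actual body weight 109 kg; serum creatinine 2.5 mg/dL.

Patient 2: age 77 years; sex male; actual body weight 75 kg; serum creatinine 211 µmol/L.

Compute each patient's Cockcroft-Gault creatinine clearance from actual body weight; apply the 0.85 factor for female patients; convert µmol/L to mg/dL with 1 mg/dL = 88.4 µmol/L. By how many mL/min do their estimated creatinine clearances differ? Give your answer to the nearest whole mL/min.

Patient 1: CrCl = (140 − 38) × 109 / (72 × 2.5) × 0.85 = 11118.0 / 180.00 × 0.85 ≈ 52.5 mL/min
Patient 2: SCr = 211 / 88.4 = 2.387 mg/dL
Patient 2: CrCl = (140 − 77) × 75 / (72 × 2.387) = 4725.0 / 171.86 ≈ 27.5 mL/min
|52.5 − 27.5| = 25.0 mL/min

25 mL/min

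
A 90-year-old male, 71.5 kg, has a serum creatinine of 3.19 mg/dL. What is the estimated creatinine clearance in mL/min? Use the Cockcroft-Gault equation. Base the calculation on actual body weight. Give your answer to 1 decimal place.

15.6 mL/min

CrCl = (140 − 90) × 71.5 / (72 × 3.19) = 3575.0 / 229.68 ≈ 15.6 mL/min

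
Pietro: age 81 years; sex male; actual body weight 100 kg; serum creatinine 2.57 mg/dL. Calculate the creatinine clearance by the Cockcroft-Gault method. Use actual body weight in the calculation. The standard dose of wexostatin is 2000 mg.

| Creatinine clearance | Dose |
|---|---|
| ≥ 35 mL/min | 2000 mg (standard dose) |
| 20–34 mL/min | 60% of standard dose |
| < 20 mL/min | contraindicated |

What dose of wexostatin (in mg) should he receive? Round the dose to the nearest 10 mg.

1200 mg

CrCl = (140 − 81) × 100 / (72 × 2.57) = 5900.0 / 185.04 ≈ 31.9 mL/min
CrCl ≈ 32 mL/min → bracket 20–34 mL/min.
60% of 2000 mg = 1200 mg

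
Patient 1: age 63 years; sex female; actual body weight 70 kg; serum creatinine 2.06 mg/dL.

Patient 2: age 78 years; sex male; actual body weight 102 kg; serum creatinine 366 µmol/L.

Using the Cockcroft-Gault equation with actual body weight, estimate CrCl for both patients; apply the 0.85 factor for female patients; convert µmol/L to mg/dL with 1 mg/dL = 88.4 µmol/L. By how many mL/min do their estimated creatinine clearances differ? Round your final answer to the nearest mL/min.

Patient 1: CrCl = (140 − 63) × 70 / (72 × 2.06) × 0.85 = 5390.0 / 148.32 × 0.85 ≈ 30.9 mL/min
Patient 2: SCr = 366 / 88.4 = 4.14 mg/dL
Patient 2: CrCl = (140 − 78) × 102 / (72 × 4.14) = 6324.0 / 298.08 ≈ 21.2 mL/min
|30.9 − 21.2| = 9.7 mL/min

10 mL/min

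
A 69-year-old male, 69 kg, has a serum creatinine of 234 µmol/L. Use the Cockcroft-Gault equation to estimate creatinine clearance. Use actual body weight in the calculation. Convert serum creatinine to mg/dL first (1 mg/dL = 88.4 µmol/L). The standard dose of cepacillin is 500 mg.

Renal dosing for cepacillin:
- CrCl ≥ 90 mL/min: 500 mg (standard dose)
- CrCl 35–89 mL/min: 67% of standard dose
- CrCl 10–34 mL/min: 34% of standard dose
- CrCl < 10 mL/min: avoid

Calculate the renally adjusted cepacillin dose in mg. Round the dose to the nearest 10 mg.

170 mg

SCr = 234 / 88.4 = 2.647 mg/dL
CrCl = (140 − 69) × 69 / (72 × 2.647) = 4899.0 / 190.58 ≈ 25.7 mL/min
CrCl ≈ 26 mL/min → bracket 10–34 mL/min.
34% of 500 mg = 170 mg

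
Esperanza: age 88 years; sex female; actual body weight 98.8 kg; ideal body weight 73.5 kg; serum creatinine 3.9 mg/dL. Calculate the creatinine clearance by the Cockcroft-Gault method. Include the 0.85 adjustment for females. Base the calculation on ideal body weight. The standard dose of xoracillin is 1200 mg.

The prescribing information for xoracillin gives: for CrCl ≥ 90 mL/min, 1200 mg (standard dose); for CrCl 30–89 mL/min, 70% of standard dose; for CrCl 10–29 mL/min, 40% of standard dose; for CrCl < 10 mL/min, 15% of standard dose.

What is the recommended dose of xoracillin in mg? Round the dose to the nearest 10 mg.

CrCl = (140 − 88) × 73.5 / (72 × 3.9) × 0.85 = 3822.0 / 280.80 × 0.85 ≈ 11.6 mL/min
CrCl ≈ 12 mL/min → bracket 10–29 mL/min.
40% of 1200 mg = 480 mg

480 mg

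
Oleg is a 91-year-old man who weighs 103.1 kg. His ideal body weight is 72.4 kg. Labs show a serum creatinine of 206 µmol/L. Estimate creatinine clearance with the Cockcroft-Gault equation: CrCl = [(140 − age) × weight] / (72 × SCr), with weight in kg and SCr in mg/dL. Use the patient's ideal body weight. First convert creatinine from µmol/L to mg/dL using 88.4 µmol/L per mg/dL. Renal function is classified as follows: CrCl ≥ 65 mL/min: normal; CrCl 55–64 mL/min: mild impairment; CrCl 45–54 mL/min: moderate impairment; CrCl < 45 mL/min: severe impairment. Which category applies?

SCr = 206 / 88.4 = 2.33 mg/dL
CrCl = (140 − 91) × 72.4 / (72 × 2.33) = 3547.6 / 167.76 ≈ 21.1 mL/min
21 mL/min falls in the 'severe impairment' range.

severe impairment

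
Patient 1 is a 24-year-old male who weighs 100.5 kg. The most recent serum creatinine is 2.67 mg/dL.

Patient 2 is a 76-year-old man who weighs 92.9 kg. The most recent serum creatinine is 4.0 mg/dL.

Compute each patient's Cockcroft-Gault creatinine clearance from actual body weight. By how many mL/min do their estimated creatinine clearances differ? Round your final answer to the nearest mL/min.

40 mL/min

Patient 1: CrCl = (140 − 24) × 100.5 / (72 × 2.67) = 11658.0 / 192.24 ≈ 60.6 mL/min
Patient 2: CrCl = (140 − 76) × 92.9 / (72 × 4) = 5945.6 / 288.00 ≈ 20.6 mL/min
|60.6 − 20.6| = 40.0 mL/min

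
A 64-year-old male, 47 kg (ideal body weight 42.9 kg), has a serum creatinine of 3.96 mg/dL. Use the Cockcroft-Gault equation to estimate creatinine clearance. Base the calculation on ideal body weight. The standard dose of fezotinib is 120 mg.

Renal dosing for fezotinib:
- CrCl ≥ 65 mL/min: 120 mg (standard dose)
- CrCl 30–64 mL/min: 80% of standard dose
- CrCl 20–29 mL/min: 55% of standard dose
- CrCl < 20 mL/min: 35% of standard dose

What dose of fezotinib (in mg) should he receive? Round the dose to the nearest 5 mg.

40 mg

CrCl = (140 − 64) × 42.9 / (72 × 3.96) = 3260.4 / 285.12 ≈ 11.4 mL/min
CrCl ≈ 11 mL/min → bracket < 20 mL/min.
35% of 120 mg = 42 mg → 40 mg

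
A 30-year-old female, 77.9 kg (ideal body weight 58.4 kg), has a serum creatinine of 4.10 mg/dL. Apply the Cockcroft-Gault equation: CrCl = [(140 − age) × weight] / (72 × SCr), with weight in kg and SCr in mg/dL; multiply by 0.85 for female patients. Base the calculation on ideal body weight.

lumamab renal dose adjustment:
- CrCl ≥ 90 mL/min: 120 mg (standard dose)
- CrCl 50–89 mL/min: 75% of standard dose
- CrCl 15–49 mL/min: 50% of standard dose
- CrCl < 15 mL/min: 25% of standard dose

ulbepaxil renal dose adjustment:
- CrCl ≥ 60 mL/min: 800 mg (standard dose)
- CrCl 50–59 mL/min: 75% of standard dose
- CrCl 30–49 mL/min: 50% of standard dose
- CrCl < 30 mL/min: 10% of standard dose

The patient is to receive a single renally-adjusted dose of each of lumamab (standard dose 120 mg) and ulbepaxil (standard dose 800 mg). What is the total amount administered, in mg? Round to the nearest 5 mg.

140 mg

CrCl = (140 − 30) × 58.4 / (72 × 4.1) × 0.85 = 6424.0 / 295.20 × 0.85 ≈ 18.5 mL/min
CrCl ≈ 18 mL/min.
lumamab: 15–49 mL/min → 50% of 120 mg = 60 mg.
ulbepaxil: < 30 mL/min → 10% of 800 mg = 80 mg.
Total = 60 + 80 = 140 mg.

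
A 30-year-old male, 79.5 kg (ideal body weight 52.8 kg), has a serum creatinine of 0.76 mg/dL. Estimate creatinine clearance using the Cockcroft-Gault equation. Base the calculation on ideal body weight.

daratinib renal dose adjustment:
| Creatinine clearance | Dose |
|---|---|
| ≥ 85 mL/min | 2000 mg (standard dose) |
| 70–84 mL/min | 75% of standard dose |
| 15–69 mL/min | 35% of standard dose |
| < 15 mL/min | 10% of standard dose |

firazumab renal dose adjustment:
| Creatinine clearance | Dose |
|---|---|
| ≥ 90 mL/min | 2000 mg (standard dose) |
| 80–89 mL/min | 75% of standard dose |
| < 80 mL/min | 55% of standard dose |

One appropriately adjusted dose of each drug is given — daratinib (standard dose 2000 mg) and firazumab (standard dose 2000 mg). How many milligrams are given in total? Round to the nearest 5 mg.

4000 mg

CrCl = (140 − 30) × 52.8 / (72 × 0.76) = 5808.0 / 54.72 ≈ 106.1 mL/min
CrCl ≈ 106 mL/min.
daratinib: ≥ 85 mL/min → 100% of 2000 mg = 2000 mg.
firazumab: ≥ 90 mL/min → 100% of 2000 mg = 2000 mg.
Total = 2000 + 2000 = 4000 mg.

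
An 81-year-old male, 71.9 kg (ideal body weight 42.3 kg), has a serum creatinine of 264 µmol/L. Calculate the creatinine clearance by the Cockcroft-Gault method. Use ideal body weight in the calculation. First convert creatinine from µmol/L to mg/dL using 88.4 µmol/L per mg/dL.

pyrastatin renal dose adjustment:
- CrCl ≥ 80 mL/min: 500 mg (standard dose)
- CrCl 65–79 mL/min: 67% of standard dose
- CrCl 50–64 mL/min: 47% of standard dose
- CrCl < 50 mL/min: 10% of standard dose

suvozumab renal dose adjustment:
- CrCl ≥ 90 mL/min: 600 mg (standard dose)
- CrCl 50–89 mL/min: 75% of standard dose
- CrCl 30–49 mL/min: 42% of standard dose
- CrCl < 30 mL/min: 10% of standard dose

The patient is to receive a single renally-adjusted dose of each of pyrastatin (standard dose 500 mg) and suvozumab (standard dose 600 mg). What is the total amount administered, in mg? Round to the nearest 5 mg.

110 mg

SCr = 264 / 88.4 = 2.986 mg/dL
CrCl = (140 − 81) × 42.3 / (72 × 2.986) = 2495.7 / 214.99 ≈ 11.6 mL/min
CrCl ≈ 12 mL/min.
pyrastatin: < 50 mL/min → 10% of 500 mg = 50 mg.
suvozumab: < 30 mL/min → 10% of 600 mg = 60 mg.
Total = 50 + 60 = 110 mg.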